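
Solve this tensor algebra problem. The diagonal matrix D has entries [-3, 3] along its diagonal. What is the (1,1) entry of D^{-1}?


For a diagonal matrix, the inverse has entries (D^{-1})_{ii} = 1/d_{ii}.
The diagonal entries are: d_{11} = -3, d_{22} = 3
We need (D^{-1})_{11} = 1/d_{11} = 1/-3 = -1/3

-1/3


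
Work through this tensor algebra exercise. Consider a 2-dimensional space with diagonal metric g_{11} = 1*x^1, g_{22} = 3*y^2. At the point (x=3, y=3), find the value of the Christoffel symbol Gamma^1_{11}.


For a diagonal metric, Gamma^k_{ij} = (1/2) g^{kk} (dg_{ik}/dx_j + dg_{jk}/dx_i - dg_{ij}/dx_k).
The metric is diagonal, so g_{ab} = 0 for a != b.
At the given point: g_{11} = 3, g_{22} = 27
g^{11} = 1/3
dg_{11}/dx_1 = dg_{11}/dx_1 = 1
dg_{11}/dx_1 = dg_{11}/dx_1 = 1
dg_{11}/dx_1 = dg_{11}/dx_1 = 1
Numerator = 1 + 1 - 1 = 1
Gamma^1_{11} = 1 / (2 * 3) = 1/6

1/6


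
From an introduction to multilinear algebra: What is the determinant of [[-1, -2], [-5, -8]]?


For a 2x2 matrix [[a, b], [c, d]], det = a*d - b*c.
a = -1, b = -2, c = -5, d = -8
a*d = -1 * -8 = 8
b*c = -2 * -5 = 10
det = 8 - 10 = -2

-2


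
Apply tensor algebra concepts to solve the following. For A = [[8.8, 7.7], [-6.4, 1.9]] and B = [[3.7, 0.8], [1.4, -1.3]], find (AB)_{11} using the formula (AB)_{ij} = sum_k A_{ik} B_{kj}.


(AB)_{ij} = sum_k A_{ik} B_{kj}.
For i=1, j=1:
A_{11} * B_{11} = 8.8 * 3.7 = 32.56
A_{12} * B_{21} = 7.7 * 1.4 = 10.78
Sum = 32.56 + 10.78 = 43.34

43.34


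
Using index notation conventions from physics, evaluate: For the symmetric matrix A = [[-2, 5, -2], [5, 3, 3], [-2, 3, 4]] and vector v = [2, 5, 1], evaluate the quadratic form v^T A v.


First compute Av:
(Av)_1 = -2*2 + 5*5 + -2*1 = 19
(Av)_2 = 5*2 + 3*5 + 3*1 = 28
(Av)_3 = -2*2 + 3*5 + 4*1 = 15
Av = [19, 28, 15]
Then v^T (Av) = 2*19 + 5*28 + 1*15
= 38 + 140 + 15 = 193

193


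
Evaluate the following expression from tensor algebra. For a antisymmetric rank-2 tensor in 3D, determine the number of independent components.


A antisymmetric rank-2 tensor in d dimensions has d(d-1)/2 independent components.
d = 3
d(d-1)/2 = 3 * 2 / 2 = 6 / 2 = 3

3


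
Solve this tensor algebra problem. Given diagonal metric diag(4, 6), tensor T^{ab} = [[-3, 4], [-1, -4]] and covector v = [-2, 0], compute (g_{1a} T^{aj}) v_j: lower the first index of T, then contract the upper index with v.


Step 1: lower the first index. For a diagonal metric, g_{ia} T^{aj} = g_{ii} T^{ij} (no sum on i).
g_{11} = 4
S_1{}^1 = 4 * T^{11} = 4 * -3 = -12
S_1{}^2 = 4 * T^{12} = 4 * 4 = 16
Step 2: contract S_1{}^j with v_j.
S_1{}^1 * v_1 = -12 * -2 = 24
S_1{}^2 * v_2 = 16 * 0 = 0
Result = 24 + 0 = 24

24


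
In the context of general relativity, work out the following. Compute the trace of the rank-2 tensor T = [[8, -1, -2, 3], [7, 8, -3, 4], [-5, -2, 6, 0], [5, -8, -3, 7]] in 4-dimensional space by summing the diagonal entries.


The contraction (trace) of a rank-2 tensor is the sum of its diagonal elements.
Diagonal entries: A[1,1] = 8, A[2,2] = 8, A[3,3] = 6, A[4,4] = 7
Tr(A) = 8 + 8 + 6 + 7 = 29

29


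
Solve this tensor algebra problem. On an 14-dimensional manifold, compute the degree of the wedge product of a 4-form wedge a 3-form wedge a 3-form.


The degree of a wedge product is the sum of the degrees of the individual forms.
Degrees: 4, 3, 3
Total degree = 4 + 3 + 3 = 10

10


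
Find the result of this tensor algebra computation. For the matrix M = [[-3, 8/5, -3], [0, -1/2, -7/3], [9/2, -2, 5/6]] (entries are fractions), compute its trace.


The trace is the sum of diagonal entries.
Diagonal: M[1,1] = -3, M[2,2] = -1/2, M[3,3] = 5/6
Tr(M) = -3 + -1/2 + 5/6
Computing step by step:
After adding M[1,1]: -3
After adding M[2,2]: -7/2
After adding M[3,3]: -8/3
Tr(M) = -8/3

-8/3


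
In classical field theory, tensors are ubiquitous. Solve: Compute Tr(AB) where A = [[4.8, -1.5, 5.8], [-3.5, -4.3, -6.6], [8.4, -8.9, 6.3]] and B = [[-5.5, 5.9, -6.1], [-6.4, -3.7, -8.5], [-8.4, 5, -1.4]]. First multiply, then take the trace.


Tr(AB) = sum_i (AB)_{ii} where (AB)_{ii} = sum_k A_{ik} B_{ki}.
(AB)_{11} = 4.8*-5.5 + -1.5*-6.4 + 5.8*-8.4 = -65.52
(AB)_{22} = -3.5*5.9 + -4.3*-3.7 + -6.6*5 = -37.74
(AB)_{33} = 8.4*-6.1 + -8.9*-8.5 + 6.3*-1.4 = 15.59
Tr(AB) = -65.52 + -37.74 + 15.59 = -87.67

-87.67


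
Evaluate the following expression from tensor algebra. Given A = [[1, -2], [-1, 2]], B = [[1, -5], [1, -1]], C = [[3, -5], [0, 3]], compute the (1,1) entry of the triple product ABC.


(ABC)_{11} = sum_m (AB)_{1m} C_{m1}. First compute row 1 of AB.
(AB)_{11} = 1*1 + -2*1 = -1
(AB)_{12} = 1*-5 + -2*-1 = -3
Now contract with column 1 of C:
(AB)_{11} * C_{11} = -1 * 3 = -3
(AB)_{12} * C_{21} = -3 * 0 = 0
(ABC)_{11} = -3 + 0 = -3

-3


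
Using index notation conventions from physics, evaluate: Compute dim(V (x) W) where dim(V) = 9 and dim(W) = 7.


The dimension of a tensor product is the product of dimensions.
dim(V) = 9, dim(W) = 7
dim(V (x) W) = 9 * 7 = 63

63


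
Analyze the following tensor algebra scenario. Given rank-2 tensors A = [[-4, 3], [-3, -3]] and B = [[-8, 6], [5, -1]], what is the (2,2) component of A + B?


Tensor addition is component-wise: (A + B)_{ij} = A_{ij} + B_{ij}.
A_{22} = -3
B_{22} = -1
(A + B)_{22} = -3 + -1 = -4

-4


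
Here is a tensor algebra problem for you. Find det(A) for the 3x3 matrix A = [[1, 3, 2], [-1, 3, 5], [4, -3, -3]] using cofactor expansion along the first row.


Expanding along the first row, det(A) = a11*M_11 - a12*M_12 + a13*M_13, where M_1j is the (1,j) minor.
Minor M_11 = 3*-3 - 5*-3 = 6
Minor M_12 = -1*-3 - 5*4 = -17
Minor M_13 = -1*-3 - 3*4 = -9
det = 1*(6) - 3*(-17) + 2*(-9)
    = 6 - -51 + -18
    = 39

39


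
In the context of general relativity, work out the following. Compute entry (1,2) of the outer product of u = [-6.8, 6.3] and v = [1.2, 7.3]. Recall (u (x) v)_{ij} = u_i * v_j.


The outer product entry T_{ij} = u_i * v_j.
We need i=1, j=2.
u_1 = -6.8, v_2 = 7.3
T_{1,2} = -6.8 * 7.3 = -49.64

-49.64


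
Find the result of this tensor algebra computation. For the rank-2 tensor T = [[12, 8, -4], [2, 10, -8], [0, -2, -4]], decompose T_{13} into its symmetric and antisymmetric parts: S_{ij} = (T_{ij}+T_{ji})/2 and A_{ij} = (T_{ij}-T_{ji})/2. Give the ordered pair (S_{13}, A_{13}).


T_{13} = -4
T_{31} = 0
S_{13} = (-4 + 0)/2 = -4/2 = -2
A_{13} = (-4 - 0)/2 = -4/2 = -2
Check: S + A = -2 + -2 = -4 = T_{13}.

(-2, -2)


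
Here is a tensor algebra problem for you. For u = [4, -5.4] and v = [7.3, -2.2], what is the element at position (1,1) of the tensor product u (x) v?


The outer product entry T_{ij} = u_i * v_j.
We need i=1, j=1.
u_1 = 4, v_1 = 7.3
T_{1,1} = 4 * 7.3 = 29.2

29.2


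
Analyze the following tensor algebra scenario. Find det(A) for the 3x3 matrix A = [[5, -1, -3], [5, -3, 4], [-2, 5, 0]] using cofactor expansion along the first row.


Expanding along the first row, det(A) = a11*M_11 - a12*M_12 + a13*M_13, where M_1j is the (1,j) minor.
Minor M_11 = -3*0 - 4*5 = -20
Minor M_12 = 5*0 - 4*-2 = 8
Minor M_13 = 5*5 - -3*-2 = 19
det = 5*(-20) - -1*(8) + -3*(19)
    = -100 - -8 + -57
    = -149

-149


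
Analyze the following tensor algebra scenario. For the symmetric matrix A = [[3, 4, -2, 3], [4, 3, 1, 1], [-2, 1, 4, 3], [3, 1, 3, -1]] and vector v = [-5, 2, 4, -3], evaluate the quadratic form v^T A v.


First compute Av:
(Av)_1 = 3*-5 + 4*2 + -2*4 + 3*-3 = -24
(Av)_2 = 4*-5 + 3*2 + 1*4 + 1*-3 = -13
(Av)_3 = -2*-5 + 1*2 + 4*4 + 3*-3 = 19
(Av)_4 = 3*-5 + 1*2 + 3*4 + -1*-3 = 2
Av = [-24, -13, 19, 2]
Then v^T (Av) = -5*-24 + 2*-13 + 4*19 + -3*2
= 120 + -26 + 76 + -6 = 164

164


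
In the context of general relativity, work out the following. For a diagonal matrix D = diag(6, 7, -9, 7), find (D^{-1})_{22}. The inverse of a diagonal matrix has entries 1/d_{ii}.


For a diagonal matrix, the inverse has entries (D^{-1})_{ii} = 1/d_{ii}.
The diagonal entries are: d_{11} = 6, d_{22} = 7, d_{33} = -9, d_{44} = 7
We need (D^{-1})_{22} = 1/d_{22} = 1/7 = 1/7

1/7


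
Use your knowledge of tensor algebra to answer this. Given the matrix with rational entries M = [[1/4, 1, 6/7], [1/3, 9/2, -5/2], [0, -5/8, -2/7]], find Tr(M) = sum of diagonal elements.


The trace is the sum of diagonal entries.
Diagonal: M[1,1] = 1/4, M[2,2] = 9/2, M[3,3] = -2/7
Tr(M) = 1/4 + 9/2 + -2/7
Computing step by step:
After adding M[1,1]: 1/4
After adding M[2,2]: 19/4
After adding M[3,3]: 125/28
Tr(M) = 125/28

125/28


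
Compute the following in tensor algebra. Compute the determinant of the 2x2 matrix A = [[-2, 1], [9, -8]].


For a 2x2 matrix [[a, b], [c, d]], det = a*d - b*c.
a = -2, b = 1, c = 9, d = -8
a*d = -2 * -8 = 16
b*c = 1 * 9 = 9
det = 16 - 9 = 7

7


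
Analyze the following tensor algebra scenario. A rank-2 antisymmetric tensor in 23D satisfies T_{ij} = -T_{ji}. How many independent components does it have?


An antisymmetric rank-2 tensor satisfies A_{ij} = -A_{ji}, so diagonal entries are zero.
The independent components are the upper-triangular entries: C(n, 2) = n(n-1)/2.
n = 23
C(23, 2) = 23 * 22 / 2 = 506 / 2 = 253

253


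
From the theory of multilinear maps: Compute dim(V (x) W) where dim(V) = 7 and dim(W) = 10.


The dimension of a tensor product is the product of dimensions.
dim(V) = 7, dim(W) = 10
dim(V (x) W) = 7 * 10 = 70

70


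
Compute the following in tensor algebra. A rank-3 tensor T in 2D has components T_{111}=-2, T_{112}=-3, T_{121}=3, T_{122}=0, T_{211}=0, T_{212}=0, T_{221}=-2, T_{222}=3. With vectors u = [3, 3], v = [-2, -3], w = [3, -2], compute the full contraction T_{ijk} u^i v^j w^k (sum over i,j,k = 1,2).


S = sum over i,j,k of T_{ijk} u_i v_j w_k. Expanding all 8 terms:
T_{111}*u_1*v_1*w_1 = -2*3*-2*3 = 36  (running total: 36)
T_{112}*u_1*v_1*w_2 = -3*3*-2*-2 = -36  (running total: 0)
T_{121}*u_1*v_2*w_1 = 3*3*-3*3 = -81  (running total: -81)
T_{122}*u_1*v_2*w_2 = 0*3*-3*-2 = 0  (running total: -81)
T_{211}*u_2*v_1*w_1 = 0*3*-2*3 = 0  (running total: -81)
T_{212}*u_2*v_1*w_2 = 0*3*-2*-2 = 0  (running total: -81)
T_{221}*u_2*v_2*w_1 = -2*3*-3*3 = 54  (running total: -27)
T_{222}*u_2*v_2*w_2 = 3*3*-3*-2 = 54  (running total: 27)
S = 27

27


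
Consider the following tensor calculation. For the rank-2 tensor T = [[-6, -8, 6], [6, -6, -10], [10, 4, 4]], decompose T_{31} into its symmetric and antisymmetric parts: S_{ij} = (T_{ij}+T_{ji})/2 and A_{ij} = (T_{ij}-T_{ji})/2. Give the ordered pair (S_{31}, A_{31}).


T_{31} = 10
T_{13} = 6
S_{31} = (10 + 6)/2 = 16/2 = 8
A_{31} = (10 - 6)/2 = 4/2 = 2
Check: S + A = 8 + 2 = 10 = T_{31}.

(8, 2)


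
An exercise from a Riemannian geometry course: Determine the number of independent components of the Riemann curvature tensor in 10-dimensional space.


The Riemann tensor in d dimensions has d^2(d^2 - 1)/12 independent components.
d = 10, so d^2 = 100
d^2 - 1 = 99
d^2(d^2 - 1) = 100 * 99 = 9900
Divide by 12: 9900 / 12 = 825

825


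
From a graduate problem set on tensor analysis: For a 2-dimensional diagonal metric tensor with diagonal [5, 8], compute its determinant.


For a diagonal metric, the determinant is the product of diagonal entries.
Diagonal entries: 5, 8
det(g) = 5 * 8 = 40

40


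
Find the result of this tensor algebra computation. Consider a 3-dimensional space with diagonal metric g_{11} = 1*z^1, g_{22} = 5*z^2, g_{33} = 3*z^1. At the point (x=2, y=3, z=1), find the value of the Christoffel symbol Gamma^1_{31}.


For a diagonal metric, Gamma^k_{ij} = (1/2) g^{kk} (dg_{ik}/dx_j + dg_{jk}/dx_i - dg_{ij}/dx_k).
The metric is diagonal, so g_{ab} = 0 for a != b.
At the given point: g_{11} = 1, g_{22} = 5, g_{33} = 3
g^{11} = 1/1
dg_{31}/dx_1 = 0 (off-diagonal)
dg_{11}/dx_3 = dg_{11}/dx_3 = 1
dg_{31}/dx_1 = 0 (off-diagonal)
Numerator = 0 + 1 - 0 = 1
Gamma^1_{31} = 1 / (2 * 1) = 1/2

1/2


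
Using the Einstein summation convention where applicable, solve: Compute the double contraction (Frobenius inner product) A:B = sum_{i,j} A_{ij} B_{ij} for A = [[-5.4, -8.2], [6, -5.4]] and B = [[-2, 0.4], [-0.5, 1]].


A:B = sum over all i,j of A_{ij} * B_{ij}.
Row 1: -5.4*-2=10.8, -8.2*0.4=-3.28 => row sum = 7.52
Row 2: 6*-0.5=-3, -5.4*1=-5.4 => row sum = -8.4
Total = 7.52 + -8.4 = -0.88

-0.88


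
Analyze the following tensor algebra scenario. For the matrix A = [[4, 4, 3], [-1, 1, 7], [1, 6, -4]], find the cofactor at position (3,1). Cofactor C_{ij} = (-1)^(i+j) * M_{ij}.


To find cofactor C_{31}, delete row 3 and column 1.
The resulting 2x2 submatrix is: [[4, 3], [1, 7]]
Minor M_{31} = 4*7 - 3*1
  = 28 - 3 = 25
Sign = (-1)^(3+1) = (-1)^4 = 1
Cofactor C_{31} = 1 * 25 = 25

25


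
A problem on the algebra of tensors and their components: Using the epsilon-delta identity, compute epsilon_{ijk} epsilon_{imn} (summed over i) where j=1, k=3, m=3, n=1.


Using the identity: epsilon_{ijk} epsilon_{imn} = delta_{jm} delta_{kn} - delta_{jn} delta_{km}.
delta_{13} = 0
delta_{31} = 0
delta_{11} = 1
delta_{33} = 1
Result = 0 * 0 - 1 * 1 = 0 - 1 = -1

-1


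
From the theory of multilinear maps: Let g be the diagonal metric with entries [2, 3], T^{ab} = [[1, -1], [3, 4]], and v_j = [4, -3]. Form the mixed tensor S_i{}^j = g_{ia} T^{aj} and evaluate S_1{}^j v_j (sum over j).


Step 1: lower the first index. For a diagonal metric, g_{ia} T^{aj} = g_{ii} T^{ij} (no sum on i).
g_{11} = 2
S_1{}^1 = 2 * T^{11} = 2 * 1 = 2
S_1{}^2 = 2 * T^{12} = 2 * -1 = -2
Step 2: contract S_1{}^j with v_j.
S_1{}^1 * v_1 = 2 * 4 = 8
S_1{}^2 * v_2 = -2 * -3 = 6
Result = 8 + 6 = 14

14


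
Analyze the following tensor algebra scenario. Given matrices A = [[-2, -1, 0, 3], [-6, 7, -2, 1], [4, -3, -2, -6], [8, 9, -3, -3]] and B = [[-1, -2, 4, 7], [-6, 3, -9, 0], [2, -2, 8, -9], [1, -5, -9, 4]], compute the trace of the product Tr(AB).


Tr(AB) = sum_i (AB)_{ii} where (AB)_{ii} = sum_k A_{ik} B_{ki}.
(AB)_{11} = -2*-1 + -1*-6 + 0*2 + 3*1 = 11
(AB)_{22} = -6*-2 + 7*3 + -2*-2 + 1*-5 = 32
(AB)_{33} = 4*4 + -3*-9 + -2*8 + -6*-9 = 81
(AB)_{44} = 8*7 + 9*0 + -3*-9 + -3*4 = 71
Tr(AB) = 11 + 32 + 81 + 71 = 195

195


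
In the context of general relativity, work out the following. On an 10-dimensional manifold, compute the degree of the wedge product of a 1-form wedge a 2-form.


The degree of a wedge product is the sum of the degrees of the individual forms.
Degrees: 1, 2
Total degree = 1 + 2 = 3

3


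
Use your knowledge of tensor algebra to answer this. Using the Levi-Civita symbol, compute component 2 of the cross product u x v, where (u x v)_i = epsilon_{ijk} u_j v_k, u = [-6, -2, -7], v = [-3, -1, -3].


(u x v)_2 = sum_{j,k} epsilon_{2jk} u_j v_k. Only permutations of (1,2,3) contribute; the two non-zero terms are:
eps_{213} u_1 v_3 = -1 * -6 * -3 = -18
eps_{231} u_3 v_1 = 1 * -7 * -3 = 21
(u x v)_2 = 3

3


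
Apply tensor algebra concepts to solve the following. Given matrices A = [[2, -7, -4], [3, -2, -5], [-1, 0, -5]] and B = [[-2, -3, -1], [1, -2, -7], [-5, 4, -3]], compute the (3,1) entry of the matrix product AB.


(AB)_{ij} = sum_k A_{ik} B_{kj}.
For i=3, j=1:
A_{31} * B_{11} = -1 * -2 = 2
A_{32} * B_{21} = 0 * 1 = 0
A_{33} * B_{31} = -5 * -5 = 25
Sum = 2 + 0 + 25 = 27

27


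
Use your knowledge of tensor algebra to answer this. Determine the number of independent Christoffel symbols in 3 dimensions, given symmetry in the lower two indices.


Christoffel symbols Gamma^k_{ij} are symmetric in i,j, so there are d * d(d+1)/2 independent symbols.
d = 3
d(d+1)/2 = 3 * 4 / 2 = 6
Total = 3 * 6 = 18

18


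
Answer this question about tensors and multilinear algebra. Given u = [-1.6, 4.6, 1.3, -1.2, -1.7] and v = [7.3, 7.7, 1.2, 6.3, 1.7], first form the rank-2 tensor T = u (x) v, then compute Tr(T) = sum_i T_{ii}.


The outer product gives T_{ij} = u_i v_j.
The trace (contraction) is Tr(T) = sum_i T_{ii} = sum_i u_i v_i.
Diagonal entries:
T_{11} = u_1 * v_1 = -1.6 * 7.3 = -11.68
T_{22} = u_2 * v_2 = 4.6 * 7.7 = 35.42
T_{33} = u_3 * v_3 = 1.3 * 1.2 = 1.56
T_{44} = u_4 * v_4 = -1.2 * 6.3 = -7.56
T_{55} = u_5 * v_5 = -1.7 * 1.7 = -2.89
Tr(T) = -11.68 + 35.42 + 1.56 + -7.56 + -2.89 = 14.85

14.85


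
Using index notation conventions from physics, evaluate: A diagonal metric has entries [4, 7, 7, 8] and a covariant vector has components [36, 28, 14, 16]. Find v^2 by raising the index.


To raise an index with a diagonal metric: v^i = v_i / g_{ii}.
For index 2: v_2 = 28, g_{22} = 7
v^2 = 28 / 7 = 4

4


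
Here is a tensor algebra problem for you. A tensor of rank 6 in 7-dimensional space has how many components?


The number of components of a rank-r tensor in d dimensions is d^r.
Here d = 7 and r = 6.
7^6 = 117649

117649


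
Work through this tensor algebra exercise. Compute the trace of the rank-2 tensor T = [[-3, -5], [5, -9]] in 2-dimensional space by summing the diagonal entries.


The contraction (trace) of a rank-2 tensor is the sum of its diagonal elements.
Diagonal entries: A[1,1] = -3, A[2,2] = -9
Tr(A) = -3 + -9 = -12

-12


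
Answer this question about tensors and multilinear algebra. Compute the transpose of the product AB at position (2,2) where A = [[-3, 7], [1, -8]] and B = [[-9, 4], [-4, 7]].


(AB)^T_{ij} = (AB)_{ji} = sum_k A_{jk} B_{ki}.
For i=2, j=2 we need (AB)_{22}:
A_{21} * B_{12} = 1 * 4 = 4
A_{22} * B_{22} = -8 * 7 = -56
Sum = 4 + -56 = -52

-52


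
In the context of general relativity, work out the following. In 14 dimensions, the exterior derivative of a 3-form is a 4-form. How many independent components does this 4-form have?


The exterior derivative of a p-form is a (p+1)-form.
Its number of independent components is C(n, p+1).
n = 14, p+1 = 4
C(14, 4) = 1001

1001


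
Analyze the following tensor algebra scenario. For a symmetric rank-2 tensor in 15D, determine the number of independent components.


A symmetric rank-2 tensor in d dimensions has d(d+1)/2 independent components.
d = 15
d(d+1)/2 = 15 * 16 / 2 = 240 / 2 = 120

120


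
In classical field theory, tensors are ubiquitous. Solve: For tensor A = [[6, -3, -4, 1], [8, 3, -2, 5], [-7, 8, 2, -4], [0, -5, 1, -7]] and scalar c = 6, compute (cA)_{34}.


Scalar multiplication: (cA)_{ij} = c * A_{ij}.
c = 6
A_{34} = -4
(cA)_{34} = 6 * -4 = -24

-24


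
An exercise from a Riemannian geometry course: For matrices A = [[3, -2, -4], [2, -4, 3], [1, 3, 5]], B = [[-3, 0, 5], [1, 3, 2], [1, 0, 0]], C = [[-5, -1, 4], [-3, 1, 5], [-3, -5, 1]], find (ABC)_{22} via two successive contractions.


(ABC)_{22} = sum_m (AB)_{2m} C_{m2}. First compute row 2 of AB.
(AB)_{21} = 2*-3 + -4*1 + 3*1 = -7
(AB)_{22} = 2*0 + -4*3 + 3*0 = -12
(AB)_{23} = 2*5 + -4*2 + 3*0 = 2
Now contract with column 2 of C:
(AB)_{21} * C_{12} = -7 * -1 = 7
(AB)_{22} * C_{22} = -12 * 1 = -12
(AB)_{23} * C_{32} = 2 * -5 = -10
(ABC)_{22} = 7 + -12 + -10 = -15

-15


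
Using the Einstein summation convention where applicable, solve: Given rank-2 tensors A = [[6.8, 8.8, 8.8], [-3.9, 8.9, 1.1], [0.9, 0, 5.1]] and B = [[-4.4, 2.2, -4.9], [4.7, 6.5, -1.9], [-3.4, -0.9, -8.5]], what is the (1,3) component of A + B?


Tensor addition is component-wise: (A + B)_{ij} = A_{ij} + B_{ij}.
A_{13} = 8.8
B_{13} = -4.9
(A + B)_{13} = 8.8 + -4.9 = 3.9

3.9


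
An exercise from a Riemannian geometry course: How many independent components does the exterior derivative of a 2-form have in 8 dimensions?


The exterior derivative of a p-form is a (p+1)-form.
Its number of independent components is C(n, p+1).
n = 8, p+1 = 3
C(8, 3) = 56

56


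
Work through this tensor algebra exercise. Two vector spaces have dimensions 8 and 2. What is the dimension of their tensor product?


The dimension of a tensor product is the product of dimensions.
dim(V) = 8, dim(W) = 2
dim(V (x) W) = 8 * 2 = 16

16


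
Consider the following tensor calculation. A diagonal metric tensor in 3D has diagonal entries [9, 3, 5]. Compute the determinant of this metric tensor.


For a diagonal metric, the determinant is the product of diagonal entries.
Diagonal entries: 9, 3, 5
det(g) = 9 * 3 * 5 = 135

135


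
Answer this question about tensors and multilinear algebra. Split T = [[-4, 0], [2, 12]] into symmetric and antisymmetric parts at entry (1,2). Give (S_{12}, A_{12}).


T_{12} = 0
T_{21} = 2
S_{12} = (0 + 2)/2 = 2/2 = 1
A_{12} = (0 - 2)/2 = -2/2 = -1
Check: S + A = 1 + -1 = 0 = T_{12}.

(1, -1)


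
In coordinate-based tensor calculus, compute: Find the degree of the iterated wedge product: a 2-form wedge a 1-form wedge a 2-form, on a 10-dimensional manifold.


The degree of a wedge product is the sum of the degrees of the individual forms.
Degrees: 2, 1, 2
Total degree = 2 + 1 + 2 = 5

5


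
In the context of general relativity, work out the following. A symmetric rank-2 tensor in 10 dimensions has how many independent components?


A symmetric rank-2 tensor in d dimensions has d(d+1)/2 independent components.
d = 10
d(d+1)/2 = 10 * 11 / 2 = 110 / 2 = 55

55


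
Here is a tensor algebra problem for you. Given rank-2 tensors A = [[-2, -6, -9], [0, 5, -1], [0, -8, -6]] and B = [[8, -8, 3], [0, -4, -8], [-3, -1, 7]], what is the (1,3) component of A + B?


Tensor addition is component-wise: (A + B)_{ij} = A_{ij} + B_{ij}.
A_{13} = -9
B_{13} = 3
(A + B)_{13} = -9 + 3 = -6

-6


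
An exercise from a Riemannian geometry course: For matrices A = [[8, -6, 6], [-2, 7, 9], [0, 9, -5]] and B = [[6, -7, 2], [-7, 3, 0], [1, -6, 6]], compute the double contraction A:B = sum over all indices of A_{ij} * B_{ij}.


A:B = sum over all i,j of A_{ij} * B_{ij}.
Row 1: 8*6=48, -6*-7=42, 6*2=12 => row sum = 102
Row 2: -2*-7=14, 7*3=21, 9*0=0 => row sum = 35
Row 3: 0*1=0, 9*-6=-54, -5*6=-30 => row sum = -84
Total = 102 + 35 + -84 = 53

53


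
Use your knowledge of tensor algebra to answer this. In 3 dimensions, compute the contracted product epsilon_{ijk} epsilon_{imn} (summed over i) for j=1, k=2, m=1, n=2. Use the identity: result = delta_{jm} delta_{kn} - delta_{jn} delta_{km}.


Using the identity: epsilon_{ijk} epsilon_{imn} = delta_{jm} delta_{kn} - delta_{jn} delta_{km}.
delta_{11} = 1
delta_{22} = 1
delta_{12} = 0
delta_{21} = 0
Result = 1 * 1 - 0 * 0 = 1 - 0 = 1

1


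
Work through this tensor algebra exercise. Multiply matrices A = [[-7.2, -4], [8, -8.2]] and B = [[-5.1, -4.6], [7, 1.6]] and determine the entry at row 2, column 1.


(AB)_{ij} = sum_k A_{ik} B_{kj}.
For i=2, j=1:
A_{21} * B_{11} = 8 * -5.1 = -40.8
A_{22} * B_{21} = -8.2 * 7 = -57.4
Sum = -40.8 + -57.4 = -98.2

-98.2


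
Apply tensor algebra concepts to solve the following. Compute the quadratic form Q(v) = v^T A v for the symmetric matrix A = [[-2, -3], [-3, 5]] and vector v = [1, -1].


First compute Av:
(Av)_1 = -2*1 + -3*-1 = 1
(Av)_2 = -3*1 + 5*-1 = -8
Av = [1, -8]
Then v^T (Av) = 1*1 + -1*-8
= 1 + 8 = 9

9


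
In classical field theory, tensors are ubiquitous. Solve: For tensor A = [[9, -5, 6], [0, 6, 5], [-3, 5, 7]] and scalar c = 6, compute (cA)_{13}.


Scalar multiplication: (cA)_{ij} = c * A_{ij}.
c = 6
A_{13} = 6
(cA)_{13} = 6 * 6 = 36

36


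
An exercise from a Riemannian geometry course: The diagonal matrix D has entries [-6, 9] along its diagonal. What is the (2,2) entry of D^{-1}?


For a diagonal matrix, the inverse has entries (D^{-1})_{ii} = 1/d_{ii}.
The diagonal entries are: d_{11} = -6, d_{22} = 9
We need (D^{-1})_{22} = 1/d_{22} = 1/9 = 1/9

1/9


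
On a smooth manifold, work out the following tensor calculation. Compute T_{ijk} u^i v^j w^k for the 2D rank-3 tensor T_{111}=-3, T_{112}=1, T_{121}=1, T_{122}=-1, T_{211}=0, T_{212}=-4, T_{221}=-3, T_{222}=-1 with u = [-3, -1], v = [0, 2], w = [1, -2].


S = sum over i,j,k of T_{ijk} u_i v_j w_k. Expanding all 8 terms:
T_{111}*u_1*v_1*w_1 = -3*-3*0*1 = 0  (running total: 0)
T_{112}*u_1*v_1*w_2 = 1*-3*0*-2 = 0  (running total: 0)
T_{121}*u_1*v_2*w_1 = 1*-3*2*1 = -6  (running total: -6)
T_{122}*u_1*v_2*w_2 = -1*-3*2*-2 = -12  (running total: -18)
T_{211}*u_2*v_1*w_1 = 0*-1*0*1 = 0  (running total: -18)
T_{212}*u_2*v_1*w_2 = -4*-1*0*-2 = 0  (running total: -18)
T_{221}*u_2*v_2*w_1 = -3*-1*2*1 = 6  (running total: -12)
T_{222}*u_2*v_2*w_2 = -1*-1*2*-2 = -4  (running total: -16)
S = -16

-16


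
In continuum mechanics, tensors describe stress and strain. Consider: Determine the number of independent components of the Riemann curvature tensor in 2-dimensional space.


The Riemann tensor in d dimensions has d^2(d^2 - 1)/12 independent components.
d = 2, so d^2 = 4
d^2 - 1 = 3
d^2(d^2 - 1) = 4 * 3 = 12
Divide by 12: 12 / 12 = 1

1


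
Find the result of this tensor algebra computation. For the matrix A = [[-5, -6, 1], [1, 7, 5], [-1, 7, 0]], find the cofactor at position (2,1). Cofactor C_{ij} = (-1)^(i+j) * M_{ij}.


To find cofactor C_{21}, delete row 2 and column 1.
The resulting 2x2 submatrix is: [[-6, 1], [7, 0]]
Minor M_{21} = -6*0 - 1*7
  = 0 - 7 = -7
Sign = (-1)^(2+1) = (-1)^3 = -1
Cofactor C_{21} = -1 * -7 = 7

7


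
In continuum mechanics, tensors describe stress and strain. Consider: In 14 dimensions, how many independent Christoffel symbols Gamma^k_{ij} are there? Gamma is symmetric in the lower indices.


Christoffel symbols Gamma^k_{ij} are symmetric in i,j, so there are d * d(d+1)/2 independent symbols.
d = 14
d(d+1)/2 = 14 * 15 / 2 = 105
Total = 14 * 105 = 1470

1470


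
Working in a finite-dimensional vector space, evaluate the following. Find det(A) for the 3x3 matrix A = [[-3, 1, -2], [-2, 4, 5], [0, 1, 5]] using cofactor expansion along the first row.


Expanding along the first row, det(A) = a11*M_11 - a12*M_12 + a13*M_13, where M_1j is the (1,j) minor.
Minor M_11 = 4*5 - 5*1 = 15
Minor M_12 = -2*5 - 5*0 = -10
Minor M_13 = -2*1 - 4*0 = -2
det = -3*(15) - 1*(-10) + -2*(-2)
    = -45 - -10 + 4
    = -31

-31


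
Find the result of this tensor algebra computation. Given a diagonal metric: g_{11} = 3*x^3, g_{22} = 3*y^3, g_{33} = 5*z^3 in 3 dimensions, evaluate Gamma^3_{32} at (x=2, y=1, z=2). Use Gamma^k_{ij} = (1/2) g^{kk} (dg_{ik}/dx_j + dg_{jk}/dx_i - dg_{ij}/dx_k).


For a diagonal metric, Gamma^k_{ij} = (1/2) g^{kk} (dg_{ik}/dx_j + dg_{jk}/dx_i - dg_{ij}/dx_k).
The metric is diagonal, so g_{ab} = 0 for a != b.
At the given point: g_{11} = 24, g_{22} = 3, g_{33} = 40
g^{33} = 1/40
dg_{33}/dx_2 = dg_{33}/dx_2 = 0
dg_{23}/dx_3 = 0 (off-diagonal)
dg_{32}/dx_3 = 0 (off-diagonal)
Numerator = 0 + 0 - 0 = 0
Gamma^3_{32} = 0 / (2 * 40) = 0

0


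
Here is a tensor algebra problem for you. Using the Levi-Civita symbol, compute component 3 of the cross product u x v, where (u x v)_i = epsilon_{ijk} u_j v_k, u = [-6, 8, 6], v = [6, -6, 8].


(u x v)_3 = sum_{j,k} epsilon_{3jk} u_j v_k. Only permutations of (1,2,3) contribute; the two non-zero terms are:
eps_{312} u_1 v_2 = 1 * -6 * -6 = 36
eps_{321} u_2 v_1 = -1 * 8 * 6 = -48
(u x v)_3 = -12

-12


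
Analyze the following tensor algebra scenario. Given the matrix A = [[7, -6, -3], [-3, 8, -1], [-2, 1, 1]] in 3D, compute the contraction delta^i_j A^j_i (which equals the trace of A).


The contraction (trace) of a rank-2 tensor is the sum of its diagonal elements.
Diagonal entries: A[1,1] = 7, A[2,2] = 8, A[3,3] = 1
Tr(A) = 7 + 8 + 1 = 16

16


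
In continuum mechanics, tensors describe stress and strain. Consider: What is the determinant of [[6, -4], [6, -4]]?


For a 2x2 matrix [[a, b], [c, d]], det = a*d - b*c.
a = 6, b = -4, c = 6, d = -4
a*d = 6 * -4 = -24
b*c = -4 * 6 = -24
det = -24 - -24 = 0

0


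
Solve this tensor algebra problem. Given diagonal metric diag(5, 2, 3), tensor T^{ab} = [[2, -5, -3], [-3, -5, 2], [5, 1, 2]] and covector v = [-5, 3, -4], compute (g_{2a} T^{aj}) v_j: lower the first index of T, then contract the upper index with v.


Step 1: lower the first index. For a diagonal metric, g_{ia} T^{aj} = g_{ii} T^{ij} (no sum on i).
g_{22} = 2
S_2{}^1 = 2 * T^{21} = 2 * -3 = -6
S_2{}^2 = 2 * T^{22} = 2 * -5 = -10
S_2{}^3 = 2 * T^{23} = 2 * 2 = 4
Step 2: contract S_2{}^j with v_j.
S_2{}^1 * v_1 = -6 * -5 = 30
S_2{}^2 * v_2 = -10 * 3 = -30
S_2{}^3 * v_3 = 4 * -4 = -16
Result = 30 + -30 + -16 = -16

-16


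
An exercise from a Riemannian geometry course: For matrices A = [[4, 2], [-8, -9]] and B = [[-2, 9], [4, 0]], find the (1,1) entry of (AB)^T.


(AB)^T_{ij} = (AB)_{ji} = sum_k A_{jk} B_{ki}.
For i=1, j=1 we need (AB)_{11}:
A_{11} * B_{11} = 4 * -2 = -8
A_{12} * B_{21} = 2 * 4 = 8
Sum = -8 + 8 = 0

0


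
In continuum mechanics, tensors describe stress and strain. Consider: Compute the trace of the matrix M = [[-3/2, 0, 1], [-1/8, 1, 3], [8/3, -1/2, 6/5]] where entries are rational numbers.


The trace is the sum of diagonal entries.
Diagonal: M[1,1] = -3/2, M[2,2] = 1, M[3,3] = 6/5
Tr(M) = -3/2 + 1 + 6/5
Computing step by step:
After adding M[1,1]: -3/2
After adding M[2,2]: -1/2
After adding M[3,3]: 7/10
Tr(M) = 7/10

7/10


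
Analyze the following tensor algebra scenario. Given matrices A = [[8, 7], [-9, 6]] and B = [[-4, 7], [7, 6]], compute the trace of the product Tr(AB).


Tr(AB) = sum_i (AB)_{ii} where (AB)_{ii} = sum_k A_{ik} B_{ki}.
(AB)_{11} = 8*-4 + 7*7 = 17
(AB)_{22} = -9*7 + 6*6 = -27
Tr(AB) = 17 + -27 = -10

-10


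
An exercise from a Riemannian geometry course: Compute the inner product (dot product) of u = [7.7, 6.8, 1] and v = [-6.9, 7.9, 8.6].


The inner product u . v = sum of u_i * v_i.
Term-by-term: 7.7 * -6.9, 6.8 * 7.9, 1 * 8.6
Products: -53.13, 53.72, 8.6
Sum = -53.13 + 53.72 + 8.6 = 9.19

9.19


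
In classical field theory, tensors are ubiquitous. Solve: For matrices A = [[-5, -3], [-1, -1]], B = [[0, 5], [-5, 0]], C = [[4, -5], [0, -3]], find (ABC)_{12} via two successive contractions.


(ABC)_{12} = sum_m (AB)_{1m} C_{m2}. First compute row 1 of AB.
(AB)_{11} = -5*0 + -3*-5 = 15
(AB)_{12} = -5*5 + -3*0 = -25
Now contract with column 2 of C:
(AB)_{11} * C_{12} = 15 * -5 = -75
(AB)_{12} * C_{22} = -25 * -3 = 75
(ABC)_{12} = -75 + 75 = 0

0


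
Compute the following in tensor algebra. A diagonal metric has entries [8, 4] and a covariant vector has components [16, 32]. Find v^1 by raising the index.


To raise an index with a diagonal metric: v^i = v_i / g_{ii}.
For index 1: v_1 = 16, g_{11} = 8
v^1 = 16 / 8 = 2

2


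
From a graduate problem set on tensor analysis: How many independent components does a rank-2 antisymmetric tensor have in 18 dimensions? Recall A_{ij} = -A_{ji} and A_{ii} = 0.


An antisymmetric rank-2 tensor satisfies A_{ij} = -A_{ji}, so diagonal entries are zero.
The independent components are the upper-triangular entries: C(n, 2) = n(n-1)/2.
n = 18
C(18, 2) = 18 * 17 / 2 = 306 / 2 = 153

153


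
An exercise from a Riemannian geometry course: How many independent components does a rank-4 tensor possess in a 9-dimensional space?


The number of components of a rank-r tensor in d dimensions is d^r.
Here d = 9 and r = 4.
9^4 = 6561

6561


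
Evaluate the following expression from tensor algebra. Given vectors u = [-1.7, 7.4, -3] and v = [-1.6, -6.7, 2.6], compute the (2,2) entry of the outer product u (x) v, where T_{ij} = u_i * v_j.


The outer product entry T_{ij} = u_i * v_j.
We need i=2, j=2.
u_2 = 7.4, v_2 = -6.7
T_{2,2} = 7.4 * -6.7 = -49.58

-49.58


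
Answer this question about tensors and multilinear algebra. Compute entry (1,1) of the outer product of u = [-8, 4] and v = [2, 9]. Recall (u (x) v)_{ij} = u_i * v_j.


The outer product entry T_{ij} = u_i * v_j.
We need i=1, j=1.
u_1 = -8, v_1 = 2
T_{1,1} = -8 * 2 = -16

-16


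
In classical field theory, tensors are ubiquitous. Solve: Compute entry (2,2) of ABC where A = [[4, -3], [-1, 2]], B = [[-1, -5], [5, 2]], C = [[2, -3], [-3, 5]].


(ABC)_{22} = sum_m (AB)_{2m} C_{m2}. First compute row 2 of AB.
(AB)_{21} = -1*-1 + 2*5 = 11
(AB)_{22} = -1*-5 + 2*2 = 9
Now contract with column 2 of C:
(AB)_{21} * C_{12} = 11 * -3 = -33
(AB)_{22} * C_{22} = 9 * 5 = 45
(ABC)_{22} = -33 + 45 = 12

12


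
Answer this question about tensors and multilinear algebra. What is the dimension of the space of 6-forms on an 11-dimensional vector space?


The dimension of the space of p-forms on an n-dimensional space is C(n, p).
n = 11, p = 6
C(11, 6) = 11! / (6! * 5!) = 462

462


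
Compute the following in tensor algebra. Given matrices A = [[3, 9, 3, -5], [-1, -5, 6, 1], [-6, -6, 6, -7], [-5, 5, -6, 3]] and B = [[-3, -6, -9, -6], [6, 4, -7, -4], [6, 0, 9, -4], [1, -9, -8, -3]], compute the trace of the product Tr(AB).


Tr(AB) = sum_i (AB)_{ii} where (AB)_{ii} = sum_k A_{ik} B_{ki}.
(AB)_{11} = 3*-3 + 9*6 + 3*6 + -5*1 = 58
(AB)_{22} = -1*-6 + -5*4 + 6*0 + 1*-9 = -23
(AB)_{33} = -6*-9 + -6*-7 + 6*9 + -7*-8 = 206
(AB)_{44} = -5*-6 + 5*-4 + -6*-4 + 3*-3 = 25
Tr(AB) = 58 + -23 + 206 + 25 = 266

266


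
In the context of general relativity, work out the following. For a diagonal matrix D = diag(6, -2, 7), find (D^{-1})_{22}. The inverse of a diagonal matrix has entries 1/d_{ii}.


For a diagonal matrix, the inverse has entries (D^{-1})_{ii} = 1/d_{ii}.
The diagonal entries are: d_{11} = 6, d_{22} = -2, d_{33} = 7
We need (D^{-1})_{22} = 1/d_{22} = 1/-2 = -1/2

-1/2


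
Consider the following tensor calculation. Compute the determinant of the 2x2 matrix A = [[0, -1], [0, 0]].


For a 2x2 matrix [[a, b], [c, d]], det = a*d - b*c.
a = 0, b = -1, c = 0, d = 0
a*d = 0 * 0 = 0
b*c = -1 * 0 = 0
det = 0 - 0 = 0

0


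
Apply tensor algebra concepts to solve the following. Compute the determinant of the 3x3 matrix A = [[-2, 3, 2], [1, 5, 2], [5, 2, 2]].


Expanding along the first row, det(A) = a11*M_11 - a12*M_12 + a13*M_13, where M_1j is the (1,j) minor.
Minor M_11 = 5*2 - 2*2 = 6
Minor M_12 = 1*2 - 2*5 = -8
Minor M_13 = 1*2 - 5*5 = -23
det = -2*(6) - 3*(-8) + 2*(-23)
    = -12 - -24 + -46
    = -34

-34


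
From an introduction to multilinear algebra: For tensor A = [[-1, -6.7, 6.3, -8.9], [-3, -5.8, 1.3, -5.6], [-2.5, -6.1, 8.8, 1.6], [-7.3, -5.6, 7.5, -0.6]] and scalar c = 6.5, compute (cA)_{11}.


Scalar multiplication: (cA)_{ij} = c * A_{ij}.
c = 6.5
A_{11} = -1
(cA)_{11} = 6.5 * -1 = -6.5

-6.5


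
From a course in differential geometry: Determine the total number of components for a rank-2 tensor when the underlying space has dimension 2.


The number of components of a rank-r tensor in d dimensions is d^r.
Here d = 2 and r = 2.
2^2 = 4

4


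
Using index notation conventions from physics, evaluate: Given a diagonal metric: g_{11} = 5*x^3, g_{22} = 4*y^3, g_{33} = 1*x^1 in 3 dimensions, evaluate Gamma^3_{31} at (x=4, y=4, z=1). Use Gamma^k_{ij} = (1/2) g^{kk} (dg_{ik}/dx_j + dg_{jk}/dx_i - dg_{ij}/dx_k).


For a diagonal metric, Gamma^k_{ij} = (1/2) g^{kk} (dg_{ik}/dx_j + dg_{jk}/dx_i - dg_{ij}/dx_k).
The metric is diagonal, so g_{ab} = 0 for a != b.
At the given point: g_{11} = 320, g_{22} = 256, g_{33} = 4
g^{33} = 1/4
dg_{33}/dx_1 = dg_{33}/dx_1 = 1
dg_{13}/dx_3 = 0 (off-diagonal)
dg_{31}/dx_3 = 0 (off-diagonal)
Numerator = 1 + 0 - 0 = 1
Gamma^3_{31} = 1 / (2 * 4) = 1/8

1/8


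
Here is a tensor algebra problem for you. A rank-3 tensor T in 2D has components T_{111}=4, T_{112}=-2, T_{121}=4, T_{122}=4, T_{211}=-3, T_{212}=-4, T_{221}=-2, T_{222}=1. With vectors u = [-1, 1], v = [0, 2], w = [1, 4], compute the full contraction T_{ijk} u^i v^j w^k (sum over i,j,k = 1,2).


S = sum over i,j,k of T_{ijk} u_i v_j w_k. Expanding all 8 terms:
T_{111}*u_1*v_1*w_1 = 4*-1*0*1 = 0  (running total: 0)
T_{112}*u_1*v_1*w_2 = -2*-1*0*4 = 0  (running total: 0)
T_{121}*u_1*v_2*w_1 = 4*-1*2*1 = -8  (running total: -8)
T_{122}*u_1*v_2*w_2 = 4*-1*2*4 = -32  (running total: -40)
T_{211}*u_2*v_1*w_1 = -3*1*0*1 = 0  (running total: -40)
T_{212}*u_2*v_1*w_2 = -4*1*0*4 = 0  (running total: -40)
T_{221}*u_2*v_2*w_1 = -2*1*2*1 = -4  (running total: -44)
T_{222}*u_2*v_2*w_2 = 1*1*2*4 = 8  (running total: -36)
S = -36

-36


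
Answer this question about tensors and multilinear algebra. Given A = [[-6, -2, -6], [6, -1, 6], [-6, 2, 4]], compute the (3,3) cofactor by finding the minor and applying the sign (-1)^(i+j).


To find cofactor C_{33}, delete row 3 and column 3.
The resulting 2x2 submatrix is: [[-6, -2], [6, -1]]
Minor M_{33} = -6*-1 - -2*6
  = 6 - -12 = 18
Sign = (-1)^(3+3) = (-1)^6 = 1
Cofactor C_{33} = 1 * 18 = 18

18


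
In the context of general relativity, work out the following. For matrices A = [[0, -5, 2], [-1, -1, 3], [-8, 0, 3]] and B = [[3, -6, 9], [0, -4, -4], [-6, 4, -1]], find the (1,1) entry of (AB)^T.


(AB)^T_{ij} = (AB)_{ji} = sum_k A_{jk} B_{ki}.
For i=1, j=1 we need (AB)_{11}:
A_{11} * B_{11} = 0 * 3 = 0
A_{12} * B_{21} = -5 * 0 = 0
A_{13} * B_{31} = 2 * -6 = -12
Sum = 0 + 0 + -12 = -12

-12


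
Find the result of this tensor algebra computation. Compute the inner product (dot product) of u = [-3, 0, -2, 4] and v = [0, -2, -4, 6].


The inner product u . v = sum of u_i * v_i.
Term-by-term: -3 * 0, 0 * -2, -2 * -4, 4 * 6
Products: 0, 0, 8, 24
Sum = 0 + 0 + 8 + 24 = 32

32


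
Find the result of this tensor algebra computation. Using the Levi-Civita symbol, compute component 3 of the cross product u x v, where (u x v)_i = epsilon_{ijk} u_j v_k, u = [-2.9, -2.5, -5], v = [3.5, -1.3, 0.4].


(u x v)_3 = sum_{j,k} epsilon_{3jk} u_j v_k. Only permutations of (1,2,3) contribute; the two non-zero terms are:
eps_{312} u_1 v_2 = 1 * -2.9 * -1.3 = 3.77
eps_{321} u_2 v_1 = -1 * -2.5 * 3.5 = 8.75
(u x v)_3 = 12.52

12.52


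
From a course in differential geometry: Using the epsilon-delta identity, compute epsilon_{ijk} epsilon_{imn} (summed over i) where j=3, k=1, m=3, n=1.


Using the identity: epsilon_{ijk} epsilon_{imn} = delta_{jm} delta_{kn} - delta_{jn} delta_{km}.
delta_{33} = 1
delta_{11} = 1
delta_{31} = 0
delta_{13} = 0
Result = 1 * 1 - 0 * 0 = 1 - 0 = 1

1


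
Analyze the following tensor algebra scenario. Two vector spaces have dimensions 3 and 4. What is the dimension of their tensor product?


The dimension of a tensor product is the product of dimensions.
dim(V) = 3, dim(W) = 4
dim(V (x) W) = 3 * 4 = 12

12


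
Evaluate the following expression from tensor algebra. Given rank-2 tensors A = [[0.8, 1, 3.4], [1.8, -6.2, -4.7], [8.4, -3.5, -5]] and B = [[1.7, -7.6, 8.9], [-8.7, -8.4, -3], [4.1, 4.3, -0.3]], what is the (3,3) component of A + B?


Tensor addition is component-wise: (A + B)_{ij} = A_{ij} + B_{ij}.
A_{33} = -5
B_{33} = -0.3
(A + B)_{33} = -5 + -0.3 = -5.3

-5.3


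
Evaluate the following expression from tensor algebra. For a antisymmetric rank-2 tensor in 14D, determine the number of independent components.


A antisymmetric rank-2 tensor in d dimensions has d(d-1)/2 independent components.
d = 14
d(d-1)/2 = 14 * 13 / 2 = 182 / 2 = 91

91


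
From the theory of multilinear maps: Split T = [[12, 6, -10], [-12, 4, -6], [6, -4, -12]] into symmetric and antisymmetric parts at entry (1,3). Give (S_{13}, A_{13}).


T_{13} = -10
T_{31} = 6
S_{13} = (-10 + 6)/2 = -4/2 = -2
A_{13} = (-10 - 6)/2 = -16/2 = -8
Check: S + A = -2 + -8 = -10 = T_{13}.

(-2, -8)


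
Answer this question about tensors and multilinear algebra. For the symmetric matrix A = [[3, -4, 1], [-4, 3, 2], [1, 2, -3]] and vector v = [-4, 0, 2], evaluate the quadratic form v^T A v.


First compute Av:
(Av)_1 = 3*-4 + -4*0 + 1*2 = -10
(Av)_2 = -4*-4 + 3*0 + 2*2 = 20
(Av)_3 = 1*-4 + 2*0 + -3*2 = -10
Av = [-10, 20, -10]
Then v^T (Av) = -4*-10 + 0*20 + 2*-10
= 40 + 0 + -20 = 20

20


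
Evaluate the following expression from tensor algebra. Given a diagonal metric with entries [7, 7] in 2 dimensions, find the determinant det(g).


For a diagonal metric, the determinant is the product of diagonal entries.
Diagonal entries: 7, 7
det(g) = 7 * 7 = 49

49


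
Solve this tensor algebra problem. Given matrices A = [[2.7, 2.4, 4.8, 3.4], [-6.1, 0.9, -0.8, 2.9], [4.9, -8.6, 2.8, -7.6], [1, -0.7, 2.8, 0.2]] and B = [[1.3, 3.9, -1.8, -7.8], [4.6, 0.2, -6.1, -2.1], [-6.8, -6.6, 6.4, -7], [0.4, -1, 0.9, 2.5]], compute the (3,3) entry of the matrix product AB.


(AB)_{ij} = sum_k A_{ik} B_{kj}.
For i=3, j=3:
A_{31} * B_{13} = 4.9 * -1.8 = -8.82
A_{32} * B_{23} = -8.6 * -6.1 = 52.46
A_{33} * B_{33} = 2.8 * 6.4 = 17.92
A_{34} * B_{43} = -7.6 * 0.9 = -6.84
Sum = -8.82 + 52.46 + 17.92 + -6.84 = 54.72

54.72
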